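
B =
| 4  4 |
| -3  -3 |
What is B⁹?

[[4, 4], [-3, -3]]

B² = B (a projection; rank 1, trace 1), so B⁹ = B.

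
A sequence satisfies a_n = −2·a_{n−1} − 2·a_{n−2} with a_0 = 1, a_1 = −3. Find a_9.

With companion matrix M = [[−2, −2], [1, 0]], [a_n, a_{n−1}]ᵀ = M·[a_{n−1}, a_{n−2}]ᵀ, so [a_9, a_8]ᵀ = M⁸·[a_1, a_0]ᵀ.
M⁸ = [[16, 0], [0, 16]], giving [a_9, a_8]ᵀ = [[−48], [16]].

−48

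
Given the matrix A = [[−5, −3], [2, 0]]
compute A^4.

tr A = −5 and det A = 6, so the characteristic polynomial is λ² − (−5)λ + (6) with roots −2 and −3.
Eigenvectors give P = [[−1, 3], [1, −2]] with P⁻¹ = [[2, 3], [1, 1]], and A = P·diag(−2, −3)·P⁻¹.
Then A^4 = P·diag(16, 81)·P⁻¹ = [[−16, 243], [16, −162]] · [[2, 3], [1, 1]] = [[211, 195], [−130, −114]].

[[211, 195], [−130, −114]]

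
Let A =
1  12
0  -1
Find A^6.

[[1, 0], [0, 1]]

A² = I (check: tr A = 0 and det A = -1), so A^6 = I since 6 is even.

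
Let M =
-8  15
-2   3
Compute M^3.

[[-122, 285], [-38, 87]]

tr M = -5 and det M = 6, so the characteristic polynomial is λ² − (-5)λ + (6) with roots -3 and -2.
Eigenvectors give P = [[3, -5], [1, -2]] with P⁻¹ = [[2, -5], [1, -3]], and M = P·diag(-3, -2)·P⁻¹.
Then M^3 = P·diag(-27, -8)·P⁻¹ = [[-81, 40], [-27, 16]] · [[2, -5], [1, -3]] = [[-122, 285], [-38, 87]].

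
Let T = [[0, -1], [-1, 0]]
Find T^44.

T² = I (check: tr T = 0 and det T = -1), so T^44 = I since 44 is even.

[[1, 0], [0, 1]]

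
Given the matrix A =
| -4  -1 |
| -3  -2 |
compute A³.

A² = [[19, 6], [18, 7]]
A³ = [[-94, -31], [-93, -32]]

[[-94, -31], [-93, -32]]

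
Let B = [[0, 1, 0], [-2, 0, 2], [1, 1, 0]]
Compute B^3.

[[2, 0, 0], [0, 2, 0], [0, 0, 2]]

B^2 = [[-2, 0, 2], [2, 0, 0], [-2, 1, 2]]
B^3 = [[2, 0, 0], [0, 2, 0], [0, 0, 2]]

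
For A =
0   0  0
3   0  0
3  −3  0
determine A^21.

A is strictly triangular, hence nilpotent: A^3 = 0, so A^21 = 0.

[[0, 0, 0], [0, 0, 0], [0, 0, 0]]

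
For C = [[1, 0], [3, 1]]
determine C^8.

C = I + N where N = [[0, 0], [3, 0]] is strictly lower-triangular, so N^2 = 0.
(I + N)^8 = I + 8·N = [[1, 0], [24, 1]].

[[1, 0], [24, 1]]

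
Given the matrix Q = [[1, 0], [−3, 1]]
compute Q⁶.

[[1, 0], [−18, 1]]

Q = I + N where N = [[0, 0], [−3, 0]] is strictly lower-triangular, so N² = 0.
(I + N)⁶ = I + 6·N = [[1, 0], [−18, 1]].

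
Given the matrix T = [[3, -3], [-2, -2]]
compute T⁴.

[[231, -75], [-50, 106]]

T² = [[15, -3], [-2, 10]]
T³ = [[51, -39], [-26, -14]]
T⁴ = [[231, -75], [-50, 106]]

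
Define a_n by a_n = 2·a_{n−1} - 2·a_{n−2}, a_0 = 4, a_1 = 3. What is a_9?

With companion matrix T = [[2, -2], [1, 0]], [a_n, a_{n−1}]ᵀ = T·[a_{n−1}, a_{n−2}]ᵀ, so [a_9, a_8]ᵀ = T⁸·[a_1, a_0]ᵀ.
T⁸ = [[16, 0], [0, 16]], giving [a_9, a_8]ᵀ = [[48], [64]].

48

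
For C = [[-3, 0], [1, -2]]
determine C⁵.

tr C = -5 and det C = 6, so the characteristic polynomial is λ² − (-5)λ + (6) with roots -3 and -2.
Eigenvectors give P = [[-1, 0], [1, -1]] with P⁻¹ = [[-1, 0], [-1, -1]], and C = P·diag(-3, -2)·P⁻¹.
Then C⁵ = P·diag(-243, -32)·P⁻¹ = [[243, 0], [-243, 32]] · [[-1, 0], [-1, -1]] = [[-243, 0], [211, -32]].

[[-243, 0], [211, -32]]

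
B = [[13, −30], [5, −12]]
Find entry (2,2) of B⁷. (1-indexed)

−4758

tr B = 1 and det B = −6, so the characteristic polynomial is λ² − (1)λ + (−6) with roots 3 and −2.
Eigenvectors give P = [[3, −2], [1, −1]] with P⁻¹ = [[1, −2], [1, −3]], and B = P·diag(3, −2)·P⁻¹.
Then B⁷ = P·diag(2187, −128)·P⁻¹ = [[6561, 256], [2187, 128]] · [[1, −2], [1, −3]] = [[6817, −13890], [2315, −4758]].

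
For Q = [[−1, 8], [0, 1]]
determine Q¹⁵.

Q² = I (check: tr Q = 0 and det Q = −1), so Q¹⁵ = Q since 15 is odd.

[[−1, 8], [0, 1]]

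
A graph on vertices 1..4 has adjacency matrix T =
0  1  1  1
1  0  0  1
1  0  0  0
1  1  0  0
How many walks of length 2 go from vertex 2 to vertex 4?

The number of length-2 walks from vertex 2 to vertex 4 is entry (2,4) of T², where T is the adjacency matrix.
T² = [[3, 1, 0, 1], [1, 2, 1, 1], [0, 1, 1, 1], [1, 1, 1, 2]]

1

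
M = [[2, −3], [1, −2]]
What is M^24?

M² = I (check: tr M = 0 and det M = −1), so M^24 = I since 24 is even.

[[1, 0], [0, 1]]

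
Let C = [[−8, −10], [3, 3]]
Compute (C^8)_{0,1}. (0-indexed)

63050

tr C = −5 and det C = 6, so the characteristic polynomial is λ² − (−5)λ + (6) with roots −3 and −2.
Eigenvectors give P = [[−2, −5], [1, 3]] with P⁻¹ = [[−3, −5], [1, 2]], and C = P·diag(−3, −2)·P⁻¹.
Then C^8 = P·diag(6561, 256)·P⁻¹ = [[−13122, −1280], [6561, 768]] · [[−3, −5], [1, 2]] = [[38086, 63050], [−18915, −31269]].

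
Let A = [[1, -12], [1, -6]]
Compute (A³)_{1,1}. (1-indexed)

tr A = -5 and det A = 6, so the characteristic polynomial is λ² − (-5)λ + (6) with roots -3 and -2.
Eigenvectors give P = [[3, 4], [1, 1]] with P⁻¹ = [[-1, 4], [1, -3]], and A = P·diag(-3, -2)·P⁻¹.
Then A³ = P·diag(-27, -8)·P⁻¹ = [[-81, -32], [-27, -8]] · [[-1, 4], [1, -3]] = [[49, -228], [19, -84]].

49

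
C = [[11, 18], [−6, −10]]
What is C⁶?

tr C = 1 and det C = −2, so the characteristic polynomial is λ² − (1)λ + (−2) with roots 2 and −1.
Eigenvectors give P = [[−2, −3], [1, 2]] with P⁻¹ = [[−2, −3], [1, 2]], and C = P·diag(2, −1)·P⁻¹.
Then C⁶ = P·diag(64, 1)·P⁻¹ = [[−128, −3], [64, 2]] · [[−2, −3], [1, 2]] = [[253, 378], [−126, −188]].

[[253, 378], [−126, −188]]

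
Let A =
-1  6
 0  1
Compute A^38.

[[1, 0], [0, 1]]

A² = I (check: tr A = 0 and det A = -1), so A^38 = I since 38 is even.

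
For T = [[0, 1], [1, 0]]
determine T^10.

[[1, 0], [0, 1]]

T² = I (check: tr T = 0 and det T = -1), so T^10 = I since 10 is even.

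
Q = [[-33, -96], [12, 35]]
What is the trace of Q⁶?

tr Q = 2 and det Q = -3, so the characteristic polynomial is λ² − (2)λ + (-3) with roots -1 and 3.
Eigenvectors give P = [[-3, -8], [1, 3]] with P⁻¹ = [[-3, -8], [1, 3]], and Q = P·diag(-1, 3)·P⁻¹.
Then Q⁶ = P·diag(1, 729)·P⁻¹ = [[-3, -5832], [1, 2187]] · [[-3, -8], [1, 3]] = [[-5823, -17472], [2184, 6553]].

730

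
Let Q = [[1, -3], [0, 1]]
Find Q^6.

[[1, -18], [0, 1]]

Q = I + N where N = [[0, -3], [0, 0]] is strictly upper-triangular, so N^2 = 0.
(I + N)^6 = I + 6·N = [[1, -18], [0, 1]].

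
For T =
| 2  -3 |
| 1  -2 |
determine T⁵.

T² = I (check: tr T = 0 and det T = -1), so T⁵ = T since 5 is odd.

[[2, -3], [1, -2]]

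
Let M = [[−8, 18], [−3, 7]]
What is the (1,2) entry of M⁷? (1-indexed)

tr M = −1 and det M = −2, so the characteristic polynomial is λ² − (−1)λ + (−2) with roots 1 and −2.
Eigenvectors give P = [[−2, −3], [−1, −1]] with P⁻¹ = [[1, −3], [−1, 2]], and M = P·diag(1, −2)·P⁻¹.
Then M⁷ = P·diag(1, −128)·P⁻¹ = [[−2, 384], [−1, 128]] · [[1, −3], [−1, 2]] = [[−386, 774], [−129, 259]].

774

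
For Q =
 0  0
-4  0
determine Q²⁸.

Q is strictly triangular, hence nilpotent: Q² = 0, so Q²⁸ = 0.

[[0, 0], [0, 0]]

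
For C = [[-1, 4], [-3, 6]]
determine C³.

[[-49, 76], [-57, 84]]

tr C = 5 and det C = 6, so the characteristic polynomial is λ² − (5)λ + (6) with roots 2 and 3.
Eigenvectors give P = [[4, 1], [3, 1]] with P⁻¹ = [[1, -1], [-3, 4]], and C = P·diag(2, 3)·P⁻¹.
Then C³ = P·diag(8, 27)·P⁻¹ = [[32, 27], [24, 27]] · [[1, -1], [-3, 4]] = [[-49, 76], [-57, 84]].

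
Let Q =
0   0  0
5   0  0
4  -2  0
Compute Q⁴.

Q is strictly triangular, hence nilpotent: Q³ = 0, so Q⁴ = 0.

[[0, 0, 0], [0, 0, 0], [0, 0, 0]]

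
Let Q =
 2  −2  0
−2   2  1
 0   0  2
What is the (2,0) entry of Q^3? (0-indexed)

Q^2 = [[8, −8, −2], [−8, 8, 4], [0, 0, 4]]
Q^3 = [[32, −32, −12], [−32, 32, 16], [0, 0, 8]]

0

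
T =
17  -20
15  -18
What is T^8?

tr T = -1 and det T = -6, so the characteristic polynomial is λ² − (-1)λ + (-6) with roots 2 and -3.
Eigenvectors give P = [[4, 1], [3, 1]] with P⁻¹ = [[1, -1], [-3, 4]], and T = P·diag(2, -3)·P⁻¹.
Then T^8 = P·diag(256, 6561)·P⁻¹ = [[1024, 6561], [768, 6561]] · [[1, -1], [-3, 4]] = [[-18659, 25220], [-18915, 25476]].

[[-18659, 25220], [-18915, 25476]]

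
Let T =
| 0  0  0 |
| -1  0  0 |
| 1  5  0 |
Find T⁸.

[[0, 0, 0], [0, 0, 0], [0, 0, 0]]

T is strictly triangular, hence nilpotent: T³ = 0, so T⁸ = 0.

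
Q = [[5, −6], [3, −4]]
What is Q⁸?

tr Q = 1 and det Q = −2, so the characteristic polynomial is λ² − (1)λ + (−2) with roots −1 and 2.
Eigenvectors give P = [[1, 2], [1, 1]] with P⁻¹ = [[−1, 2], [1, −1]], and Q = P·diag(−1, 2)·P⁻¹.
Then Q⁸ = P·diag(1, 256)·P⁻¹ = [[1, 512], [1, 256]] · [[−1, 2], [1, −1]] = [[511, −510], [255, −254]].

[[511, −510], [255, −254]]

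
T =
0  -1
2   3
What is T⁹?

[[-510, -511], [1022, 1023]]

tr T = 3 and det T = 2, so the characteristic polynomial is λ² − (3)λ + (2) with roots 2 and 1.
Eigenvectors give P = [[1, -1], [-2, 1]] with P⁻¹ = [[-1, -1], [-2, -1]], and T = P·diag(2, 1)·P⁻¹.
Then T⁹ = P·diag(512, 1)·P⁻¹ = [[512, -1], [-1024, 1]] · [[-1, -1], [-2, -1]] = [[-510, -511], [1022, 1023]].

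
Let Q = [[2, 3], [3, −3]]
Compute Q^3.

Q^2 = [[13, −3], [−3, 18]]
Q^3 = [[17, 48], [48, −63]]

[[17, 48], [48, −63]]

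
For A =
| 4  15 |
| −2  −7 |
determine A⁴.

[[−74, −225], [30, 91]]

tr A = −3 and det A = 2, so the characteristic polynomial is λ² − (−3)λ + (2) with roots −2 and −1.
Eigenvectors give P = [[5, 3], [−2, −1]] with P⁻¹ = [[−1, −3], [2, 5]], and A = P·diag(−2, −1)·P⁻¹.
Then A⁴ = P·diag(16, 1)·P⁻¹ = [[80, 3], [−32, −1]] · [[−1, −3], [2, 5]] = [[−74, −225], [30, 91]].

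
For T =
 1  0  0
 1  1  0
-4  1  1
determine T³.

T = I + N where N = [[0, 0, 0], [1, 0, 0], [-4, 1, 0]] is strictly lower-triangular, so N³ = 0.
(I + N)³ = I + 3·N + 3·N² = [[1, 0, 0], [3, 1, 0], [-9, 3, 1]].

[[1, 0, 0], [3, 1, 0], [-9, 3, 1]]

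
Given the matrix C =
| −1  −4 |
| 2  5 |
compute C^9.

tr C = 4 and det C = 3, so the characteristic polynomial is λ² − (4)λ + (3) with roots 1 and 3.
Eigenvectors give P = [[−2, −1], [1, 1]] with P⁻¹ = [[−1, −1], [1, 2]], and C = P·diag(1, 3)·P⁻¹.
Then C^9 = P·diag(1, 19683)·P⁻¹ = [[−2, −19683], [1, 19683]] · [[−1, −1], [1, 2]] = [[−19681, −39364], [19682, 39365]].

[[−19681, −39364], [19682, 39365]]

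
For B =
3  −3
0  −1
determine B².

[[9, −6], [0, 1]]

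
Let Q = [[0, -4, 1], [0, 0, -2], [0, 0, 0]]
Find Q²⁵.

[[0, 0, 0], [0, 0, 0], [0, 0, 0]]

Q is strictly triangular, hence nilpotent: Q³ = 0, so Q²⁵ = 0.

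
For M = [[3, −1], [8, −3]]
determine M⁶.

[[1, 0], [0, 1]]

M² = I (check: tr M = 0 and det M = −1), so M⁶ = I since 6 is even.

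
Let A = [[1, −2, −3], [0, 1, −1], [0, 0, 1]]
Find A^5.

A = I + N where N = [[0, −2, −3], [0, 0, −1], [0, 0, 0]] is strictly upper-triangular, so N^3 = 0.
(I + N)^5 = I + 5·N + 10·N^2 = [[1, −10, 5], [0, 1, −5], [0, 0, 1]].

[[1, −10, 5], [0, 1, −5], [0, 0, 1]]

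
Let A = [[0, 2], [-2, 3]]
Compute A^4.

A^2 = [[-4, 6], [-6, 5]]
A^3 = [[-12, 10], [-10, 3]]
A^4 = [[-20, 6], [-6, -11]]

[[-20, 6], [-6, -11]]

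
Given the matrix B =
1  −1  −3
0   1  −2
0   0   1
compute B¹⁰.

[[1, −10, 60], [0, 1, −20], [0, 0, 1]]

B = I + N where N = [[0, −1, −3], [0, 0, −2], [0, 0, 0]] is strictly upper-triangular, so N³ = 0.
(I + N)¹⁰ = I + 10·N + 45·N² = [[1, −10, 60], [0, 1, −20], [0, 0, 1]].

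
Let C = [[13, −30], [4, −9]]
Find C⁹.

[[118093, −295230], [39364, −98409]]

tr C = 4 and det C = 3, so the characteristic polynomial is λ² − (4)λ + (3) with roots 1 and 3.
Eigenvectors give P = [[−5, 3], [−2, 1]] with P⁻¹ = [[1, −3], [2, −5]], and C = P·diag(1, 3)·P⁻¹.
Then C⁹ = P·diag(1, 19683)·P⁻¹ = [[−5, 59049], [−2, 19683]] · [[1, −3], [2, −5]] = [[118093, −295230], [39364, −98409]].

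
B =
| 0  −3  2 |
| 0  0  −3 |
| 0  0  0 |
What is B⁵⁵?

[[0, 0, 0], [0, 0, 0], [0, 0, 0]]

B is strictly triangular, hence nilpotent: B³ = 0, so B⁵⁵ = 0.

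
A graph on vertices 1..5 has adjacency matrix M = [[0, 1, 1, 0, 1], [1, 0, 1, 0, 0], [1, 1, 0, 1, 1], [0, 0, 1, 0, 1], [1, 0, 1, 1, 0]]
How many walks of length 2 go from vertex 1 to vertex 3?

2

The number of length-2 walks from vertex 1 to vertex 3 is entry (1,3) of M², where M is the adjacency matrix.
M² = [[3, 1, 2, 2, 1], [1, 2, 1, 1, 2], [2, 1, 4, 1, 2], [2, 1, 1, 2, 1], [1, 2, 2, 1, 3]]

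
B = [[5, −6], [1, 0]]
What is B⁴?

[[211, −390], [65, −114]]

tr B = 5 and det B = 6, so the characteristic polynomial is λ² − (5)λ + (6) with roots 2 and 3.
Eigenvectors give P = [[−2, 3], [−1, 1]] with P⁻¹ = [[1, −3], [1, −2]], and B = P·diag(2, 3)·P⁻¹.
Then B⁴ = P·diag(16, 81)·P⁻¹ = [[−32, 243], [−16, 81]] · [[1, −3], [1, −2]] = [[211, −390], [65, −114]].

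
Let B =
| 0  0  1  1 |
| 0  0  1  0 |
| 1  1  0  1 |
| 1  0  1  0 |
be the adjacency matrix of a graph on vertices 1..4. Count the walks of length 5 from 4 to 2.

6

The number of length-5 walks from vertex 4 to vertex 2 is entry (4,2) of B⁵, where B is the adjacency matrix.
B² = [[2, 1, 1, 1], [1, 1, 0, 1], [1, 0, 3, 1], [1, 1, 1, 2]]
B³ = [[2, 1, 4, 3], [1, 0, 3, 1], [4, 3, 2, 4], [3, 1, 4, 2]]
B⁴ = [[7, 4, 6, 6], [4, 3, 2, 4], [6, 2, 11, 6], [6, 4, 6, 7]]
B⁵ = [[12, 6, 17, 13], [6, 2, 11, 6], [17, 11, 14, 17], [13, 6, 17, 12]]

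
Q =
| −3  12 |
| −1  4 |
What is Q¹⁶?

Q² = Q (a projection; rank 1, trace 1), so Q¹⁶ = Q.

[[−3, 12], [−1, 4]]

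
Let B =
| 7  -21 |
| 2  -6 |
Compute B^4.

[[7, -21], [2, -6]]

B² = B (a projection; rank 1, trace 1), so B^4 = B.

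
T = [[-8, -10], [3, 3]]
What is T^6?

[[4054, 6650], [-1995, -3261]]

tr T = -5 and det T = 6, so the characteristic polynomial is λ² − (-5)λ + (6) with roots -2 and -3.
Eigenvectors give P = [[-5, -2], [3, 1]] with P⁻¹ = [[1, 2], [-3, -5]], and T = P·diag(-2, -3)·P⁻¹.
Then T^6 = P·diag(64, 729)·P⁻¹ = [[-320, -1458], [192, 729]] · [[1, 2], [-3, -5]] = [[4054, 6650], [-1995, -3261]].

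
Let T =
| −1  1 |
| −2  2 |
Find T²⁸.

[[−1, 1], [−2, 2]]

T² = T (a projection; rank 1, trace 1), so T²⁸ = T.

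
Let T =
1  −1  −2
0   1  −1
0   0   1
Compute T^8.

T = I + N where N = [[0, −1, −2], [0, 0, −1], [0, 0, 0]] is strictly upper-triangular, so N^3 = 0.
(I + N)^8 = I + 8·N + 28·N^2 = [[1, −8, 12], [0, 1, −8], [0, 0, 1]].

[[1, −8, 12], [0, 1, −8], [0, 0, 1]]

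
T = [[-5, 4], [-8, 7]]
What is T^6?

tr T = 2 and det T = -3, so the characteristic polynomial is λ² − (2)λ + (-3) with roots -1 and 3.
Eigenvectors give P = [[1, -1], [1, -2]] with P⁻¹ = [[2, -1], [1, -1]], and T = P·diag(-1, 3)·P⁻¹.
Then T^6 = P·diag(1, 729)·P⁻¹ = [[1, -729], [1, -1458]] · [[2, -1], [1, -1]] = [[-727, 728], [-1456, 1457]].

[[-727, 728], [-1456, 1457]]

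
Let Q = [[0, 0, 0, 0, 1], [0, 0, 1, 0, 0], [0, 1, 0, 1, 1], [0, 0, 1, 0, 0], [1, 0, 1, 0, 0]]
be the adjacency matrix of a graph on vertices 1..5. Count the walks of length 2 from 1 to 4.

The number of length-2 walks from vertex 1 to vertex 4 is entry (1,4) of Q², where Q is the adjacency matrix.
Q² = [[1, 0, 1, 0, 0], [0, 1, 0, 1, 1], [1, 0, 3, 0, 0], [0, 1, 0, 1, 1], [0, 1, 0, 1, 2]]

0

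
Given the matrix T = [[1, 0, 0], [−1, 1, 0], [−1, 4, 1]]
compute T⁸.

[[1, 0, 0], [−8, 1, 0], [−120, 32, 1]]

T = I + N where N = [[0, 0, 0], [−1, 0, 0], [−1, 4, 0]] is strictly lower-triangular, so N³ = 0.
(I + N)⁸ = I + 8·N + 28·N² = [[1, 0, 0], [−8, 1, 0], [−120, 32, 1]].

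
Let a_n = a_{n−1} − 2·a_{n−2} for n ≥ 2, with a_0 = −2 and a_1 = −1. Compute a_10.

With companion matrix B = [[1, −2], [1, 0]], [a_n, a_{n−1}]ᵀ = B·[a_{n−1}, a_{n−2}]ᵀ, so [a_10, a_9]ᵀ = B⁹·[a_1, a_0]ᵀ.
B⁹ = [[−11, 34], [−17, 6]], giving [a_10, a_9]ᵀ = [[−57], [5]].

−57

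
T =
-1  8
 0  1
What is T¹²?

[[1, 0], [0, 1]]

T² = I (check: tr T = 0 and det T = -1), so T¹² = I since 12 is even.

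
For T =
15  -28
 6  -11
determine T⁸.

tr T = 4 and det T = 3, so the characteristic polynomial is λ² − (4)λ + (3) with roots 3 and 1.
Eigenvectors give P = [[-7, -2], [-3, -1]] with P⁻¹ = [[-1, 2], [3, -7]], and T = P·diag(3, 1)·P⁻¹.
Then T⁸ = P·diag(6561, 1)·P⁻¹ = [[-45927, -2], [-19683, -1]] · [[-1, 2], [3, -7]] = [[45921, -91840], [19680, -39359]].

[[45921, -91840], [19680, -39359]]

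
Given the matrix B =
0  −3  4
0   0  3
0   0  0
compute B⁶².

B is strictly triangular, hence nilpotent: B³ = 0, so B⁶² = 0.

[[0, 0, 0], [0, 0, 0], [0, 0, 0]]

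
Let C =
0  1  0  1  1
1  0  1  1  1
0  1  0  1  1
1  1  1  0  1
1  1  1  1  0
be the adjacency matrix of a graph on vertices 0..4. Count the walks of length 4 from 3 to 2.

The number of length-4 walks from vertex 3 to vertex 2 is entry (3,2) of C⁴, where C is the adjacency matrix.
C² = [[3, 2, 3, 2, 2], [2, 4, 2, 3, 3], [3, 2, 3, 2, 2], [2, 3, 2, 4, 3], [2, 3, 2, 3, 4]]
C³ = [[6, 10, 6, 10, 10], [10, 10, 10, 11, 11], [6, 10, 6, 10, 10], [10, 11, 10, 10, 11], [10, 11, 10, 11, 10]]
C⁴ = [[30, 32, 30, 32, 32], [32, 42, 32, 41, 41], [30, 32, 30, 32, 32], [32, 41, 32, 42, 41], [32, 41, 32, 41, 42]]

32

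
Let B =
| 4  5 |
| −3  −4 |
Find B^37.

B² = I (check: tr B = 0 and det B = −1), so B^37 = B since 37 is odd.

[[4, 5], [−3, −4]]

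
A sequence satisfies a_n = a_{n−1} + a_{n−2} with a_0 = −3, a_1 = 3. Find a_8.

24

With companion matrix Q = [[1, 1], [1, 0]], [a_n, a_{n−1}]ᵀ = Q·[a_{n−1}, a_{n−2}]ᵀ, so [a_8, a_7]ᵀ = Q⁷·[a_1, a_0]ᵀ.
Q⁷ = [[21, 13], [13, 8]], giving [a_8, a_7]ᵀ = [[24], [15]].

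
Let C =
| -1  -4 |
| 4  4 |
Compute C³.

C² = [[-15, -12], [12, 0]]
C³ = [[-33, 12], [-12, -48]]

[[-33, 12], [-12, -48]]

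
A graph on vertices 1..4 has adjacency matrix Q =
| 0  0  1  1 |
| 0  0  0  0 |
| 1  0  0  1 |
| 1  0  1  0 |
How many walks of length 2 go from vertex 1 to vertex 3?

1

The number of length-2 walks from vertex 1 to vertex 3 is entry (1,3) of Q^2, where Q is the adjacency matrix.
Q^2 = [[2, 0, 1, 1], [0, 0, 0, 0], [1, 0, 2, 1], [1, 0, 1, 2]]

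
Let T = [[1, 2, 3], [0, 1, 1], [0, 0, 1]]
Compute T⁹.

T = I + N where N = [[0, 2, 3], [0, 0, 1], [0, 0, 0]] is strictly upper-triangular, so N³ = 0.
(I + N)⁹ = I + 9·N + 36·N² = [[1, 18, 99], [0, 1, 9], [0, 0, 1]].

[[1, 18, 99], [0, 1, 9], [0, 0, 1]]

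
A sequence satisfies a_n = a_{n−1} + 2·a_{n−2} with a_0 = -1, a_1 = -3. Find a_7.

With companion matrix C = [[1, 2], [1, 0]], [a_n, a_{n−1}]ᵀ = C·[a_{n−1}, a_{n−2}]ᵀ, so [a_7, a_6]ᵀ = C^6·[a_1, a_0]ᵀ.
C^6 = [[43, 42], [21, 22]], giving [a_7, a_6]ᵀ = [[-171], [-85]].

-171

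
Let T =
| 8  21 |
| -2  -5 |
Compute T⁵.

tr T = 3 and det T = 2, so the characteristic polynomial is λ² − (3)λ + (2) with roots 2 and 1.
Eigenvectors give P = [[7, -3], [-2, 1]] with P⁻¹ = [[1, 3], [2, 7]], and T = P·diag(2, 1)·P⁻¹.
Then T⁵ = P·diag(32, 1)·P⁻¹ = [[224, -3], [-64, 1]] · [[1, 3], [2, 7]] = [[218, 651], [-62, -185]].

[[218, 651], [-62, -185]]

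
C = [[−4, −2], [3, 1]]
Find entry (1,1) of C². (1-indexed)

10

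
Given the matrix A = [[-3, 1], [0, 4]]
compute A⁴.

[[81, 25], [0, 256]]

A² = [[9, 1], [0, 16]]
A³ = [[-27, 13], [0, 64]]
A⁴ = [[81, 25], [0, 256]]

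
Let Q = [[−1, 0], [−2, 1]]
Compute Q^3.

Q^2 = [[1, 0], [0, 1]]
Q^3 = [[−1, 0], [−2, 1]]

[[−1, 0], [−2, 1]]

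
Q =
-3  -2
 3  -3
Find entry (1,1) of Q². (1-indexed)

3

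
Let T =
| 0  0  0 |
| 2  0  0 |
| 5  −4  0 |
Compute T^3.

T is strictly triangular, hence nilpotent: T^3 = 0, so T^3 = 0.

[[0, 0, 0], [0, 0, 0], [0, 0, 0]]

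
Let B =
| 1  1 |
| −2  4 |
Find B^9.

[[−18659, 19171], [−38342, 38854]]

tr B = 5 and det B = 6, so the characteristic polynomial is λ² − (5)λ + (6) with roots 3 and 2.
Eigenvectors give P = [[−1, 1], [−2, 1]] with P⁻¹ = [[1, −1], [2, −1]], and B = P·diag(3, 2)·P⁻¹.
Then B^9 = P·diag(19683, 512)·P⁻¹ = [[−19683, 512], [−39366, 512]] · [[1, −1], [2, −1]] = [[−18659, 19171], [−38342, 38854]].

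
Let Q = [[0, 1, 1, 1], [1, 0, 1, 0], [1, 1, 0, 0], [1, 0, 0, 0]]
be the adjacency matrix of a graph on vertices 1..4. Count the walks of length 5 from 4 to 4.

2

The number of length-5 walks from vertex 4 to vertex 4 is entry (4,4) of Q⁵, where Q is the adjacency matrix.
Q² = [[3, 1, 1, 0], [1, 2, 1, 1], [1, 1, 2, 1], [0, 1, 1, 1]]
Q³ = [[2, 4, 4, 3], [4, 2, 3, 1], [4, 3, 2, 1], [3, 1, 1, 0]]
Q⁴ = [[11, 6, 6, 2], [6, 7, 6, 4], [6, 6, 7, 4], [2, 4, 4, 3]]
Q⁵ = [[14, 17, 17, 11], [17, 12, 13, 6], [17, 13, 12, 6], [11, 6, 6, 2]]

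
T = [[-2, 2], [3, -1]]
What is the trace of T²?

17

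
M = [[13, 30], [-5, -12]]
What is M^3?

[[97, 210], [-35, -78]]

tr M = 1 and det M = -6, so the characteristic polynomial is λ² − (1)λ + (-6) with roots 3 and -2.
Eigenvectors give P = [[-3, 2], [1, -1]] with P⁻¹ = [[-1, -2], [-1, -3]], and M = P·diag(3, -2)·P⁻¹.
Then M^3 = P·diag(27, -8)·P⁻¹ = [[-81, -16], [27, 8]] · [[-1, -2], [-1, -3]] = [[97, 210], [-35, -78]].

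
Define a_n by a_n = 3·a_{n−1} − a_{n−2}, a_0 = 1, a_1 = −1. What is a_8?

−1364

With companion matrix A = [[3, −1], [1, 0]], [a_n, a_{n−1}]ᵀ = A·[a_{n−1}, a_{n−2}]ᵀ, so [a_8, a_7]ᵀ = A^7·[a_1, a_0]ᵀ.
A^7 = [[987, −377], [377, −144]], giving [a_8, a_7]ᵀ = [[−1364], [−521]].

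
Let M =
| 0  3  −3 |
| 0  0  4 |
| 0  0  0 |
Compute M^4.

M is strictly triangular, hence nilpotent: M^3 = 0, so M^4 = 0.

[[0, 0, 0], [0, 0, 0], [0, 0, 0]]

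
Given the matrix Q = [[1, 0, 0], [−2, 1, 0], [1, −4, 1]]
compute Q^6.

Q = I + N where N = [[0, 0, 0], [−2, 0, 0], [1, −4, 0]] is strictly lower-triangular, so N^3 = 0.
(I + N)^6 = I + 6·N + 15·N^2 = [[1, 0, 0], [−12, 1, 0], [126, −24, 1]].

[[1, 0, 0], [−12, 1, 0], [126, −24, 1]]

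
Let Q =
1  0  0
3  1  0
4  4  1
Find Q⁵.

[[1, 0, 0], [15, 1, 0], [140, 20, 1]]

Q = I + N where N = [[0, 0, 0], [3, 0, 0], [4, 4, 0]] is strictly lower-triangular, so N³ = 0.
(I + N)⁵ = I + 5·N + 10·N² = [[1, 0, 0], [15, 1, 0], [140, 20, 1]].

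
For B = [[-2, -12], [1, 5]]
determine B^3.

tr B = 3 and det B = 2, so the characteristic polynomial is λ² − (3)λ + (2) with roots 2 and 1.
Eigenvectors give P = [[-3, 4], [1, -1]] with P⁻¹ = [[1, 4], [1, 3]], and B = P·diag(2, 1)·P⁻¹.
Then B^3 = P·diag(8, 1)·P⁻¹ = [[-24, 4], [8, -1]] · [[1, 4], [1, 3]] = [[-20, -84], [7, 29]].

[[-20, -84], [7, 29]]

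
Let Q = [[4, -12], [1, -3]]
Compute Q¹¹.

Q² = Q (a projection; rank 1, trace 1), so Q¹¹ = Q.

[[4, -12], [1, -3]]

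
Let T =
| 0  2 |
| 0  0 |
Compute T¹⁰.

T is strictly triangular, hence nilpotent: T² = 0, so T¹⁰ = 0.

[[0, 0], [0, 0]]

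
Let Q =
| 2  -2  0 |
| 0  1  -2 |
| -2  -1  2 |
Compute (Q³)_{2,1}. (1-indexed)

20

Q² = [[4, -6, 4], [4, 3, -6], [-8, 1, 6]]
Q³ = [[0, -18, 20], [20, 1, -18], [-28, 11, 10]]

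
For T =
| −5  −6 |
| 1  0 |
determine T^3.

[[−65, −114], [19, 30]]

tr T = −5 and det T = 6, so the characteristic polynomial is λ² − (−5)λ + (6) with roots −2 and −3.
Eigenvectors give P = [[−2, 3], [1, −1]] with P⁻¹ = [[1, 3], [1, 2]], and T = P·diag(−2, −3)·P⁻¹.
Then T^3 = P·diag(−8, −27)·P⁻¹ = [[16, −81], [−8, 27]] · [[1, 3], [1, 2]] = [[−65, −114], [19, 30]].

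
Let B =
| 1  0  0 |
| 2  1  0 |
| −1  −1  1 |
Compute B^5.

B = I + N where N = [[0, 0, 0], [2, 0, 0], [−1, −1, 0]] is strictly lower-triangular, so N^3 = 0.
(I + N)^5 = I + 5·N + 10·N^2 = [[1, 0, 0], [10, 1, 0], [−25, −5, 1]].

[[1, 0, 0], [10, 1, 0], [−25, −5, 1]]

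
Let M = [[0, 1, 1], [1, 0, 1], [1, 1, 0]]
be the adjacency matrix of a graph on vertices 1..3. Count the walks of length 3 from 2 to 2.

The number of length-3 walks from vertex 2 to vertex 2 is entry (2,2) of M^3, where M is the adjacency matrix.
M^2 = [[2, 1, 1], [1, 2, 1], [1, 1, 2]]
M^3 = [[2, 3, 3], [3, 2, 3], [3, 3, 2]]

2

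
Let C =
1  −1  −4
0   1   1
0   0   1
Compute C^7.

C = I + N where N = [[0, −1, −4], [0, 0, 1], [0, 0, 0]] is strictly upper-triangular, so N^3 = 0.
(I + N)^7 = I + 7·N + 21·N^2 = [[1, −7, −49], [0, 1, 7], [0, 0, 1]].

[[1, −7, −49], [0, 1, 7], [0, 0, 1]]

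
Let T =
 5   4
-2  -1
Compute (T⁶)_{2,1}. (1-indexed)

tr T = 4 and det T = 3, so the characteristic polynomial is λ² − (4)λ + (3) with roots 1 and 3.
Eigenvectors give P = [[-1, 2], [1, -1]] with P⁻¹ = [[1, 2], [1, 1]], and T = P·diag(1, 3)·P⁻¹.
Then T⁶ = P·diag(1, 729)·P⁻¹ = [[-1, 1458], [1, -729]] · [[1, 2], [1, 1]] = [[1457, 1456], [-728, -727]].

-728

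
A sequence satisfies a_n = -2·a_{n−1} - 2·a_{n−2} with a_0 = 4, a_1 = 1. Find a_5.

-4

With companion matrix Q = [[-2, -2], [1, 0]], [a_n, a_{n−1}]ᵀ = Q·[a_{n−1}, a_{n−2}]ᵀ, so [a_5, a_4]ᵀ = Q^4·[a_1, a_0]ᵀ.
Q^4 = [[-4, 0], [0, -4]], giving [a_5, a_4]ᵀ = [[-4], [-16]].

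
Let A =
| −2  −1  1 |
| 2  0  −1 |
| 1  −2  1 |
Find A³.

A² = [[3, 0, 0], [−5, 0, 1], [−5, −3, 4]]
A³ = [[−6, −3, 3], [11, 3, −4], [8, −3, 2]]

[[−6, −3, 3], [11, 3, −4], [8, −3, 2]]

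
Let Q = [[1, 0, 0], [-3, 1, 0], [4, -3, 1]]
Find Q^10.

Q = I + N where N = [[0, 0, 0], [-3, 0, 0], [4, -3, 0]] is strictly lower-triangular, so N^3 = 0.
(I + N)^10 = I + 10·N + 45·N^2 = [[1, 0, 0], [-30, 1, 0], [445, -30, 1]].

[[1, 0, 0], [-30, 1, 0], [445, -30, 1]]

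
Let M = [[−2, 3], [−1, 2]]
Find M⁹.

M² = I (check: tr M = 0 and det M = −1), so M⁹ = M since 9 is odd.

[[−2, 3], [−1, 2]]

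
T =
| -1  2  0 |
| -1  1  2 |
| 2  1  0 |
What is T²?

[[-1, 0, 4], [4, 1, 2], [-3, 5, 2]]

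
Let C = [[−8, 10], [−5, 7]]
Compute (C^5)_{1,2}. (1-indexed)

550

tr C = −1 and det C = −6, so the characteristic polynomial is λ² − (−1)λ + (−6) with roots 2 and −3.
Eigenvectors give P = [[−1, −2], [−1, −1]] with P⁻¹ = [[1, −2], [−1, 1]], and C = P·diag(2, −3)·P⁻¹.
Then C^5 = P·diag(32, −243)·P⁻¹ = [[−32, 486], [−32, 243]] · [[1, −2], [−1, 1]] = [[−518, 550], [−275, 307]].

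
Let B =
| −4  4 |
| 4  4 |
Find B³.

B² = [[32, 0], [0, 32]]
B³ = [[−128, 128], [128, 128]]

[[−128, 128], [128, 128]]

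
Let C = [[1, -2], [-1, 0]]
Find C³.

[[5, -6], [-3, 2]]

C² = [[3, -2], [-1, 2]]
C³ = [[5, -6], [-3, 2]]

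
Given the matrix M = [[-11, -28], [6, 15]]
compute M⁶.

tr M = 4 and det M = 3, so the characteristic polynomial is λ² − (4)λ + (3) with roots 3 and 1.
Eigenvectors give P = [[-2, 7], [1, -3]] with P⁻¹ = [[3, 7], [1, 2]], and M = P·diag(3, 1)·P⁻¹.
Then M⁶ = P·diag(729, 1)·P⁻¹ = [[-1458, 7], [729, -3]] · [[3, 7], [1, 2]] = [[-4367, -10192], [2184, 5097]].

[[-4367, -10192], [2184, 5097]]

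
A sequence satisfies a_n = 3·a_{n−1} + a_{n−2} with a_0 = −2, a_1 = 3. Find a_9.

31056

With companion matrix C = [[3, 1], [1, 0]], [a_n, a_{n−1}]ᵀ = C·[a_{n−1}, a_{n−2}]ᵀ, so [a_9, a_8]ᵀ = C^8·[a_1, a_0]ᵀ.
C^8 = [[12970, 3927], [3927, 1189]], giving [a_9, a_8]ᵀ = [[31056], [9403]].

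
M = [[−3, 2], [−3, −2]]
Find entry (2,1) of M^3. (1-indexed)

M^2 = [[3, −10], [15, −2]]
M^3 = [[21, 26], [−39, 34]]

−39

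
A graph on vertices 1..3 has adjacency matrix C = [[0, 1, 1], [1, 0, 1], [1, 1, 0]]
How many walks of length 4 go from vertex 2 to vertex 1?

The number of length-4 walks from vertex 2 to vertex 1 is entry (2,1) of C^4, where C is the adjacency matrix.
C^2 = [[2, 1, 1], [1, 2, 1], [1, 1, 2]]
C^3 = [[2, 3, 3], [3, 2, 3], [3, 3, 2]]
C^4 = [[6, 5, 5], [5, 6, 5], [5, 5, 6]]

5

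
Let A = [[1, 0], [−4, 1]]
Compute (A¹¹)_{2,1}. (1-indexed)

−44

A = I + N where N = [[0, 0], [−4, 0]] is strictly lower-triangular, so N² = 0.
(I + N)¹¹ = I + 11·N = [[1, 0], [−44, 1]].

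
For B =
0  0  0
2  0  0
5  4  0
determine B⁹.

B is strictly triangular, hence nilpotent: B³ = 0, so B⁹ = 0.

[[0, 0, 0], [0, 0, 0], [0, 0, 0]]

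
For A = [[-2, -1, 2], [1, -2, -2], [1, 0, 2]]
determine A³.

A² = [[5, 4, 2], [-6, 3, 2], [0, -1, 6]]
A³ = [[-4, -13, 6], [17, 0, -14], [5, 2, 14]]

[[-4, -13, 6], [17, 0, -14], [5, 2, 14]]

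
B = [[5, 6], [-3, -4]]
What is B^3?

[[17, 18], [-9, -10]]

tr B = 1 and det B = -2, so the characteristic polynomial is λ² − (1)λ + (-2) with roots 2 and -1.
Eigenvectors give P = [[2, -1], [-1, 1]] with P⁻¹ = [[1, 1], [1, 2]], and B = P·diag(2, -1)·P⁻¹.
Then B^3 = P·diag(8, -1)·P⁻¹ = [[16, 1], [-8, -1]] · [[1, 1], [1, 2]] = [[17, 18], [-9, -10]].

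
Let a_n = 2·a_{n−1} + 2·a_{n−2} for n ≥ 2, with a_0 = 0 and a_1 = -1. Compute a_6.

-120

With companion matrix Q = [[2, 2], [1, 0]], [a_n, a_{n−1}]ᵀ = Q·[a_{n−1}, a_{n−2}]ᵀ, so [a_6, a_5]ᵀ = Q^5·[a_1, a_0]ᵀ.
Q^5 = [[120, 88], [44, 32]], giving [a_6, a_5]ᵀ = [[-120], [-44]].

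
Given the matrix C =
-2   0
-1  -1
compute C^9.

[[-512, 0], [-511, -1]]

tr C = -3 and det C = 2, so the characteristic polynomial is λ² − (-3)λ + (2) with roots -2 and -1.
Eigenvectors give P = [[1, 0], [1, -1]] with P⁻¹ = [[1, 0], [1, -1]], and C = P·diag(-2, -1)·P⁻¹.
Then C^9 = P·diag(-512, -1)·P⁻¹ = [[-512, 0], [-512, 1]] · [[1, 0], [1, -1]] = [[-512, 0], [-511, -1]].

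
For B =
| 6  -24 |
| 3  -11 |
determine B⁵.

[[1656, -5064], [633, -1931]]

tr B = -5 and det B = 6, so the characteristic polynomial is λ² − (-5)λ + (6) with roots -2 and -3.
Eigenvectors give P = [[-3, -8], [-1, -3]] with P⁻¹ = [[-3, 8], [1, -3]], and B = P·diag(-2, -3)·P⁻¹.
Then B⁵ = P·diag(-32, -243)·P⁻¹ = [[96, 1944], [32, 729]] · [[-3, 8], [1, -3]] = [[1656, -5064], [633, -1931]].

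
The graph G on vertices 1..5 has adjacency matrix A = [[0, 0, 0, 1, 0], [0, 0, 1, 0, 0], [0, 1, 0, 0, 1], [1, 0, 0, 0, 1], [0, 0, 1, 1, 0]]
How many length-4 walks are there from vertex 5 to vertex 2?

3

The number of length-4 walks from vertex 5 to vertex 2 is entry (5,2) of A^4, where A is the adjacency matrix.
A^2 = [[1, 0, 0, 0, 1], [0, 1, 0, 0, 1], [0, 0, 2, 1, 0], [0, 0, 1, 2, 0], [1, 1, 0, 0, 2]]
A^3 = [[0, 0, 1, 2, 0], [0, 0, 2, 1, 0], [1, 2, 0, 0, 3], [2, 1, 0, 0, 3], [0, 0, 3, 3, 0]]
A^4 = [[2, 1, 0, 0, 3], [1, 2, 0, 0, 3], [0, 0, 5, 4, 0], [0, 0, 4, 5, 0], [3, 3, 0, 0, 6]]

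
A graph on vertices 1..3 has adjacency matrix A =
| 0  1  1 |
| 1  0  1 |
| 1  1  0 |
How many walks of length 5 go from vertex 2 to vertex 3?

11

The number of length-5 walks from vertex 2 to vertex 3 is entry (2,3) of A⁵, where A is the adjacency matrix.
A² = [[2, 1, 1], [1, 2, 1], [1, 1, 2]]
A³ = [[2, 3, 3], [3, 2, 3], [3, 3, 2]]
A⁴ = [[6, 5, 5], [5, 6, 5], [5, 5, 6]]
A⁵ = [[10, 11, 11], [11, 10, 11], [11, 11, 10]]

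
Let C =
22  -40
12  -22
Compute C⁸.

tr C = 0 and det C = -4, so the characteristic polynomial is λ² − (0)λ + (-4) with roots 2 and -2.
Eigenvectors give P = [[2, -5], [1, -3]] with P⁻¹ = [[3, -5], [1, -2]], and C = P·diag(2, -2)·P⁻¹.
Then C⁸ = P·diag(256, 256)·P⁻¹ = [[512, -1280], [256, -768]] · [[3, -5], [1, -2]] = [[256, 0], [0, 256]].

[[256, 0], [0, 256]]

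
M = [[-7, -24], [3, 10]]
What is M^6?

tr M = 3 and det M = 2, so the characteristic polynomial is λ² − (3)λ + (2) with roots 1 and 2.
Eigenvectors give P = [[-3, -8], [1, 3]] with P⁻¹ = [[-3, -8], [1, 3]], and M = P·diag(1, 2)·P⁻¹.
Then M^6 = P·diag(1, 64)·P⁻¹ = [[-3, -512], [1, 192]] · [[-3, -8], [1, 3]] = [[-503, -1512], [189, 568]].

[[-503, -1512], [189, 568]]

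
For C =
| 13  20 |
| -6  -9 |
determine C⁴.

tr C = 4 and det C = 3, so the characteristic polynomial is λ² − (4)λ + (3) with roots 3 and 1.
Eigenvectors give P = [[-2, -5], [1, 3]] with P⁻¹ = [[-3, -5], [1, 2]], and C = P·diag(3, 1)·P⁻¹.
Then C⁴ = P·diag(81, 1)·P⁻¹ = [[-162, -5], [81, 3]] · [[-3, -5], [1, 2]] = [[481, 800], [-240, -399]].

[[481, 800], [-240, -399]]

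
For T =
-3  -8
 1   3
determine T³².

T² = I (check: tr T = 0 and det T = -1), so T³² = I since 32 is even.

[[1, 0], [0, 1]]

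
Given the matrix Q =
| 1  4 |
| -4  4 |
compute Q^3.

Q^2 = [[-15, 20], [-20, 0]]
Q^3 = [[-95, 20], [-20, -80]]

[[-95, 20], [-20, -80]]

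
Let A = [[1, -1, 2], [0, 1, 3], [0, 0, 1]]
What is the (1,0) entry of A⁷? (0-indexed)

0

A = I + N where N = [[0, -1, 2], [0, 0, 3], [0, 0, 0]] is strictly upper-triangular, so N³ = 0.
(I + N)⁷ = I + 7·N + 21·N² = [[1, -7, -49], [0, 1, 21], [0, 0, 1]].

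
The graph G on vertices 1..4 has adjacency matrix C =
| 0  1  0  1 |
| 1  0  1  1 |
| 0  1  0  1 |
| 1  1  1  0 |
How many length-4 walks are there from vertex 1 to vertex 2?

9

The number of length-4 walks from vertex 1 to vertex 2 is entry (1,2) of C⁴, where C is the adjacency matrix.
C² = [[2, 1, 2, 1], [1, 3, 1, 2], [2, 1, 2, 1], [1, 2, 1, 3]]
C³ = [[2, 5, 2, 5], [5, 4, 5, 5], [2, 5, 2, 5], [5, 5, 5, 4]]
C⁴ = [[10, 9, 10, 9], [9, 15, 9, 14], [10, 9, 10, 9], [9, 14, 9, 15]]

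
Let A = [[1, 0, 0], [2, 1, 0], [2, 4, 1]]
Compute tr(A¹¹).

A = I + N where N = [[0, 0, 0], [2, 0, 0], [2, 4, 0]] is strictly lower-triangular, so N³ = 0.
(I + N)¹¹ = I + 11·N + 55·N² = [[1, 0, 0], [22, 1, 0], [462, 44, 1]].

3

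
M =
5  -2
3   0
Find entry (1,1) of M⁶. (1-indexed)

2059

tr M = 5 and det M = 6, so the characteristic polynomial is λ² − (5)λ + (6) with roots 2 and 3.
Eigenvectors give P = [[2, 1], [3, 1]] with P⁻¹ = [[-1, 1], [3, -2]], and M = P·diag(2, 3)·P⁻¹.
Then M⁶ = P·diag(64, 729)·P⁻¹ = [[128, 729], [192, 729]] · [[-1, 1], [3, -2]] = [[2059, -1330], [1995, -1266]].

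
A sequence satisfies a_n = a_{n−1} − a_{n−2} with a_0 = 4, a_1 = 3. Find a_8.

−1

With companion matrix T = [[1, −1], [1, 0]], [a_n, a_{n−1}]ᵀ = T·[a_{n−1}, a_{n−2}]ᵀ, so [a_8, a_7]ᵀ = T^7·[a_1, a_0]ᵀ.
T^7 = [[1, −1], [1, 0]], giving [a_8, a_7]ᵀ = [[−1], [3]].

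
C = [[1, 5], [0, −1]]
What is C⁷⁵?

[[1, 5], [0, −1]]

C² = I (check: tr C = 0 and det C = −1), so C⁷⁵ = C since 75 is odd.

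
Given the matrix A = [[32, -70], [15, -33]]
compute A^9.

[[121682, -282730], [60585, -140853]]

tr A = -1 and det A = -6, so the characteristic polynomial is λ² − (-1)λ + (-6) with roots -3 and 2.
Eigenvectors give P = [[2, 7], [1, 3]] with P⁻¹ = [[-3, 7], [1, -2]], and A = P·diag(-3, 2)·P⁻¹.
Then A^9 = P·diag(-19683, 512)·P⁻¹ = [[-39366, 3584], [-19683, 1536]] · [[-3, 7], [1, -2]] = [[121682, -282730], [60585, -140853]].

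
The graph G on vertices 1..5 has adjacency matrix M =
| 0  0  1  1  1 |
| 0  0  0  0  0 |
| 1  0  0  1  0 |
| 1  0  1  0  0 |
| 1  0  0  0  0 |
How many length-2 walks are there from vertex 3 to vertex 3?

The number of length-2 walks from vertex 3 to vertex 3 is entry (3,3) of M², where M is the adjacency matrix.
M² = [[3, 0, 1, 1, 0], [0, 0, 0, 0, 0], [1, 0, 2, 1, 1], [1, 0, 1, 2, 1], [0, 0, 1, 1, 1]]

2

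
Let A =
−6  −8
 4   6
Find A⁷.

[[−384, −512], [256, 384]]

tr A = 0 and det A = −4, so the characteristic polynomial is λ² − (0)λ + (−4) with roots 2 and −2.
Eigenvectors give P = [[1, 2], [−1, −1]] with P⁻¹ = [[−1, −2], [1, 1]], and A = P·diag(2, −2)·P⁻¹.
Then A⁷ = P·diag(128, −128)·P⁻¹ = [[128, −256], [−128, 128]] · [[−1, −2], [1, 1]] = [[−384, −512], [256, 384]].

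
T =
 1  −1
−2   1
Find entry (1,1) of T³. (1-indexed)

7

T² = [[3, −2], [−4, 3]]
T³ = [[7, −5], [−10, 7]]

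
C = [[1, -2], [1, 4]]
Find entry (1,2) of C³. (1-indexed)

-38

tr C = 5 and det C = 6, so the characteristic polynomial is λ² − (5)λ + (6) with roots 3 and 2.
Eigenvectors give P = [[-1, -2], [1, 1]] with P⁻¹ = [[1, 2], [-1, -1]], and C = P·diag(3, 2)·P⁻¹.
Then C³ = P·diag(27, 8)·P⁻¹ = [[-27, -16], [27, 8]] · [[1, 2], [-1, -1]] = [[-11, -38], [19, 46]].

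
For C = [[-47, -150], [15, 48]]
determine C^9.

tr C = 1 and det C = -6, so the characteristic polynomial is λ² − (1)λ + (-6) with roots -2 and 3.
Eigenvectors give P = [[-10, 3], [3, -1]] with P⁻¹ = [[-1, -3], [-3, -10]], and C = P·diag(-2, 3)·P⁻¹.
Then C^9 = P·diag(-512, 19683)·P⁻¹ = [[5120, 59049], [-1536, -19683]] · [[-1, -3], [-3, -10]] = [[-182267, -605850], [60585, 201438]].

[[-182267, -605850], [60585, 201438]]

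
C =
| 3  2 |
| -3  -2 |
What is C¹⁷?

C² = C (a projection; rank 1, trace 1), so C¹⁷ = C.

[[3, 2], [-3, -2]]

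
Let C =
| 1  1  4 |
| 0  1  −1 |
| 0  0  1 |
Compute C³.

C = I + N where N = [[0, 1, 4], [0, 0, −1], [0, 0, 0]] is strictly upper-triangular, so N³ = 0.
(I + N)³ = I + 3·N + 3·N² = [[1, 3, 9], [0, 1, −3], [0, 0, 1]].

[[1, 3, 9], [0, 1, −3], [0, 0, 1]]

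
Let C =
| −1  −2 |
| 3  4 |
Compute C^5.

[[−61, −62], [93, 94]]

tr C = 3 and det C = 2, so the characteristic polynomial is λ² − (3)λ + (2) with roots 1 and 2.
Eigenvectors give P = [[−1, −2], [1, 3]] with P⁻¹ = [[−3, −2], [1, 1]], and C = P·diag(1, 2)·P⁻¹.
Then C^5 = P·diag(1, 32)·P⁻¹ = [[−1, −64], [1, 96]] · [[−3, −2], [1, 1]] = [[−61, −62], [93, 94]].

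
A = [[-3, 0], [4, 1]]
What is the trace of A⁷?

-2186

tr A = -2 and det A = -3, so the characteristic polynomial is λ² − (-2)λ + (-3) with roots 1 and -3.
Eigenvectors give P = [[0, -1], [1, 1]] with P⁻¹ = [[1, 1], [-1, 0]], and A = P·diag(1, -3)·P⁻¹.
Then A⁷ = P·diag(1, -2187)·P⁻¹ = [[0, 2187], [1, -2187]] · [[1, 1], [-1, 0]] = [[-2187, 0], [2188, 1]].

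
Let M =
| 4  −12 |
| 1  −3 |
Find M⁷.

[[4, −12], [1, −3]]

M² = M (a projection; rank 1, trace 1), so M⁷ = M.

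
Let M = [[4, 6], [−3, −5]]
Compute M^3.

tr M = −1 and det M = −2, so the characteristic polynomial is λ² − (−1)λ + (−2) with roots −2 and 1.
Eigenvectors give P = [[−1, −2], [1, 1]] with P⁻¹ = [[1, 2], [−1, −1]], and M = P·diag(−2, 1)·P⁻¹.
Then M^3 = P·diag(−8, 1)·P⁻¹ = [[8, −2], [−8, 1]] · [[1, 2], [−1, −1]] = [[10, 18], [−9, −17]].

[[10, 18], [−9, −17]]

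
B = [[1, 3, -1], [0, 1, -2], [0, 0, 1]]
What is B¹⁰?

B = I + N where N = [[0, 3, -1], [0, 0, -2], [0, 0, 0]] is strictly upper-triangular, so N³ = 0.
(I + N)¹⁰ = I + 10·N + 45·N² = [[1, 30, -280], [0, 1, -20], [0, 0, 1]].

[[1, 30, -280], [0, 1, -20], [0, 0, 1]]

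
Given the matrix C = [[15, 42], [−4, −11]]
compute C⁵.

[[1695, 5082], [−484, −1451]]

tr C = 4 and det C = 3, so the characteristic polynomial is λ² − (4)λ + (3) with roots 3 and 1.
Eigenvectors give P = [[−7, −3], [2, 1]] with P⁻¹ = [[−1, −3], [2, 7]], and C = P·diag(3, 1)·P⁻¹.
Then C⁵ = P·diag(243, 1)·P⁻¹ = [[−1701, −3], [486, 1]] · [[−1, −3], [2, 7]] = [[1695, 5082], [−484, −1451]].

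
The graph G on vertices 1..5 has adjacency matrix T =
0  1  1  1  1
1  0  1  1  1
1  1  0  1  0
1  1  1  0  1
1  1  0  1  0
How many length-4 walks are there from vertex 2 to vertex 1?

The number of length-4 walks from vertex 2 to vertex 1 is entry (2,1) of T⁴, where T is the adjacency matrix.
T² = [[4, 3, 2, 3, 2], [3, 4, 2, 3, 2], [2, 2, 3, 2, 3], [3, 3, 2, 4, 2], [2, 2, 3, 2, 3]]
T³ = [[10, 11, 10, 11, 10], [11, 10, 10, 11, 10], [10, 10, 6, 10, 6], [11, 11, 10, 10, 10], [10, 10, 6, 10, 6]]
T⁴ = [[42, 41, 32, 41, 32], [41, 42, 32, 41, 32], [32, 32, 30, 32, 30], [41, 41, 32, 42, 32], [32, 32, 30, 32, 30]]

41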